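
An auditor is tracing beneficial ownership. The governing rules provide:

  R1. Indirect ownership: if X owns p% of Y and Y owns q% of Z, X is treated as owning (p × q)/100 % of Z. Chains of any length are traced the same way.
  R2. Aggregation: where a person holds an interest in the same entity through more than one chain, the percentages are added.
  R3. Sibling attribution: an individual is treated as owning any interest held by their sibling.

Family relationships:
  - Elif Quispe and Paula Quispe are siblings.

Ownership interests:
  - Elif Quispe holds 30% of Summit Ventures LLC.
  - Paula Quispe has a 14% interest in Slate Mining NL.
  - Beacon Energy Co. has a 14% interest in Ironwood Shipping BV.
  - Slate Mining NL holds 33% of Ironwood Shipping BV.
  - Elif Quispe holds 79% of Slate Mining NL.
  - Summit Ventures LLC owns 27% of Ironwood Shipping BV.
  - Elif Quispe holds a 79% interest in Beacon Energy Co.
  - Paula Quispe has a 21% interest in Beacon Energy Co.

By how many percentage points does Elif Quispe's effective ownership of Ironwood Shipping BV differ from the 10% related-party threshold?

42.79

By sibling attribution (R3), Elif Quispe is treated as also owning Paula Quispe's interest in Slate Mining NL, giving 79% + 14% = 93%.
By sibling attribution (R3), Elif Quispe is treated as also owning Paula Quispe's interest in Beacon Energy Co, giving 79% + 21% = 100%.
Chain via Slate Mining NL (R1): 93% × 33% = 30.69% of Ironwood Shipping BV.
Chain via Beacon Energy Co. (R1): 100% × 14% = 14% of Ironwood Shipping BV.
Chain via Summit Ventures LLC (R1): 30% × 27% = 8.1% of Ironwood Shipping BV.
Aggregating (R2): 30.69% + 14% + 8.1% = 52.79%.
52.79% exceeds the 10% threshold by 42.79 percentage points.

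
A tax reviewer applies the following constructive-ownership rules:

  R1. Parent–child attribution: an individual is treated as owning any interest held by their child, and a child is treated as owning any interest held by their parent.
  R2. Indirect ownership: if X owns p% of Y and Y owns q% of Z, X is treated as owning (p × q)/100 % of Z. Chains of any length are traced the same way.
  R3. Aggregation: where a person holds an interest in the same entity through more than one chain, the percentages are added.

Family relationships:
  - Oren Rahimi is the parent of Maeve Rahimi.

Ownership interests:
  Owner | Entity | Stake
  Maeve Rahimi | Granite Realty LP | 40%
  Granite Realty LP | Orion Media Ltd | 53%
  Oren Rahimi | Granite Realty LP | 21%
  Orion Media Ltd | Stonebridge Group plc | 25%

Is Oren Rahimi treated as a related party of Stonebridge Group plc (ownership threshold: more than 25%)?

By parent–child attribution (R1), Oren Rahimi is treated as also owning Maeve Rahimi's interest in Granite Realty LP, giving 21% + 40% = 61%.
Chain via Granite Realty LP → Orion Media Ltd (R2): 61% × 53% × 25% = 8.0825% of Stonebridge Group plc.
8.0825% does not exceed the 25% threshold, so Oren is not a related party to Stonebridge Group plc.

No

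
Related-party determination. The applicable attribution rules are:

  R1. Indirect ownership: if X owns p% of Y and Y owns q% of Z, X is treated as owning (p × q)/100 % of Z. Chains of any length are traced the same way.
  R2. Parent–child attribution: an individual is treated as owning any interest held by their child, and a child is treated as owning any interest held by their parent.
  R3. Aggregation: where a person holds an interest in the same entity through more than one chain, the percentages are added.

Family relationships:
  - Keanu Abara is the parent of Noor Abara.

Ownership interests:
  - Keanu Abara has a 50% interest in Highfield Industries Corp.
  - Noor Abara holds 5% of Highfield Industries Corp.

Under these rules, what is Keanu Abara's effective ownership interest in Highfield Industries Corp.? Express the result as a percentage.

By parent–child attribution (R2), Keanu Abara is treated as also owning Noor Abara's interest in Highfield Industries Corp, giving 50% + 5% = 55%.
Direct interest in Highfield Industries Corp: 55%.

55%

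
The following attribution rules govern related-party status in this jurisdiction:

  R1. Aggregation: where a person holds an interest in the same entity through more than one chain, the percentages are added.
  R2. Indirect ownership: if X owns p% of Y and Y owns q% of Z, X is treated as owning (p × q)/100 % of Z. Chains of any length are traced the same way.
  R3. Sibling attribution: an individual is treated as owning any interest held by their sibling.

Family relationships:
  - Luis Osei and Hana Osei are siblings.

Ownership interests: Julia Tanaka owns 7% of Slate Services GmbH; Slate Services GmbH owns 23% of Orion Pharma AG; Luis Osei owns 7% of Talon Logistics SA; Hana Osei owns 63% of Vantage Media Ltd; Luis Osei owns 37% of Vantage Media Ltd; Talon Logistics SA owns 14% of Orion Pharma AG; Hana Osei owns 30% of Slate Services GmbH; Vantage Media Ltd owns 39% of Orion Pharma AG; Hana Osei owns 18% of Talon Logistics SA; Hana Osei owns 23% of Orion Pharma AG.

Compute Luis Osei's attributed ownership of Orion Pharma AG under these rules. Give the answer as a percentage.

By sibling attribution (R3), Luis Osei is treated as also owning Hana Osei's interest in Talon Logistics SA, giving 7% + 18% = 25%.
By sibling attribution (R3), Luis Osei is treated as also owning Hana Osei's interest in Vantage Media Ltd, giving 37% + 63% = 100%.
By sibling attribution (R3), Luis Osei is treated as owning Hana Osei's 30% interest in Slate Services GmbH.
By sibling attribution (R3), Luis Osei is treated as owning Hana Osei's 23% interest in Orion Pharma AG.
Chain via Talon Logistics SA (R2): 25% × 14% = 3.5% of Orion Pharma AG.
Chain via Vantage Media Ltd (R2): 100% × 39% = 39% of Orion Pharma AG.
Chain via Slate Services GmbH (R2): 30% × 23% = 6.9% of Orion Pharma AG.
Direct interest in Orion Pharma AG: 23%.
Aggregating (R1): 3.5% + 39% + 6.9% + 23% = 72.4%.

72.4%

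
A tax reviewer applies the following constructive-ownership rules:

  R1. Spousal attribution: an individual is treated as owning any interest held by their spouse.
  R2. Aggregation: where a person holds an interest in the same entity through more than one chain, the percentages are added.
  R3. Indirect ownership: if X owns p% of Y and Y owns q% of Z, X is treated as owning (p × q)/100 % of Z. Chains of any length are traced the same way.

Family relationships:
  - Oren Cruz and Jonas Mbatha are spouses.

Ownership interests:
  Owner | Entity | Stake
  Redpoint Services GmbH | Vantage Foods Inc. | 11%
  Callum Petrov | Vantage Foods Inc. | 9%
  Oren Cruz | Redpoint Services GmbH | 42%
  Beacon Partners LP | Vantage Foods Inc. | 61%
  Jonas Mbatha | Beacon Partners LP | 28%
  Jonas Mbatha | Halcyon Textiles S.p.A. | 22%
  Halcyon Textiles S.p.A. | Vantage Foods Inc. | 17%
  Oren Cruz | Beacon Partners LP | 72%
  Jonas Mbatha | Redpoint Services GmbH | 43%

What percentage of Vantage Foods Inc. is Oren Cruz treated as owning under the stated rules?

By spousal attribution (R1), Oren Cruz is treated as also owning Jonas Mbatha's interest in Redpoint Services GmbH, giving 42% + 43% = 85%.
By spousal attribution (R1), Oren Cruz is treated as also owning Jonas Mbatha's interest in Beacon Partners LP, giving 72% + 28% = 100%.
By spousal attribution (R1), Oren Cruz is treated as owning Jonas Mbatha's 22% interest in Halcyon Textiles S.p.A.
Chain via Redpoint Services GmbH (R3): 85% × 11% = 9.35% of Vantage Foods Inc.
Chain via Beacon Partners LP (R3): 100% × 61% = 61% of Vantage Foods Inc.
Chain via Halcyon Textiles S.p.A. (R3): 22% × 17% = 3.74% of Vantage Foods Inc.
Aggregating (R2): 9.35% + 61% + 3.74% = 74.09%.

74.09%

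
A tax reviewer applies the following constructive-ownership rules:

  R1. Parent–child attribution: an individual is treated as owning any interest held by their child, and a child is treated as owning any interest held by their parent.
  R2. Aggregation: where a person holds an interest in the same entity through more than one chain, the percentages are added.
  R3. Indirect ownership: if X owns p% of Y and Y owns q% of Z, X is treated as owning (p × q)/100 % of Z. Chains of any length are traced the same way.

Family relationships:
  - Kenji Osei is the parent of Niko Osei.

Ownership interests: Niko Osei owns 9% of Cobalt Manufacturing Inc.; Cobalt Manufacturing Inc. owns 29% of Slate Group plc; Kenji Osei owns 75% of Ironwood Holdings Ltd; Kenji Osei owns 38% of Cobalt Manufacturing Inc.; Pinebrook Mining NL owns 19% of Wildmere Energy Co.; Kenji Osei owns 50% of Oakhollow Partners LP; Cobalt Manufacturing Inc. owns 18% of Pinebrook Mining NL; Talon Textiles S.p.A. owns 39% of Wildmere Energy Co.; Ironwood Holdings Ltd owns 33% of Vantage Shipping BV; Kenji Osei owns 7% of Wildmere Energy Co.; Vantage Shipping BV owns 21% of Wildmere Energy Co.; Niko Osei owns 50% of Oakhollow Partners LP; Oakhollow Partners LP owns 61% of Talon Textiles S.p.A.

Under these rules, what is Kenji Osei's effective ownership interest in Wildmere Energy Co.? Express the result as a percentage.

By parent–child attribution (R1), Kenji Osei is treated as also owning Niko Osei's interest in Cobalt Manufacturing Inc, giving 38% + 9% = 47%.
By parent–child attribution (R1), Kenji Osei is treated as also owning Niko Osei's interest in Oakhollow Partners LP, giving 50% + 50% = 100%.
Chain via Cobalt Manufacturing Inc. → Pinebrook Mining NL (R3): 47% × 18% × 19% = 1.6074% of Wildmere Energy Co.
Chain via Ironwood Holdings Ltd → Vantage Shipping BV (R3): 75% × 33% × 21% = 5.1975% of Wildmere Energy Co.
Chain via Oakhollow Partners LP → Talon Textiles S.p.A. (R3): 100% × 61% × 39% = 23.79% of Wildmere Energy Co.
Direct interest in Wildmere Energy Co: 7%.
Aggregating (R2): 1.6074% + 5.1975% + 23.79% + 7% = 37.5949%.

37.5949%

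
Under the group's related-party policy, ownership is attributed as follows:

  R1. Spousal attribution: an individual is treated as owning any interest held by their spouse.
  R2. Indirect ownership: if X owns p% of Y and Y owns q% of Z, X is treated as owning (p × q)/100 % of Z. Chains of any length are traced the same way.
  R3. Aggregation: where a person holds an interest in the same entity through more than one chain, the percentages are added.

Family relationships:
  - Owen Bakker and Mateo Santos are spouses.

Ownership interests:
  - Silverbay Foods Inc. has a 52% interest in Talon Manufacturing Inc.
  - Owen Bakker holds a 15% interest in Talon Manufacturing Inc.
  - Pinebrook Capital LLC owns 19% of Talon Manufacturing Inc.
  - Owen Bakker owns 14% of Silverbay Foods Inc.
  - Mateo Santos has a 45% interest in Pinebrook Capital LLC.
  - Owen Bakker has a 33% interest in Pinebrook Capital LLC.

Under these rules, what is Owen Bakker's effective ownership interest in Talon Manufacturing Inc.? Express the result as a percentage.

37.1%

By spousal attribution (R1), Owen Bakker is treated as also owning Mateo Santos's interest in Pinebrook Capital LLC, giving 33% + 45% = 78%.
Chain via Pinebrook Capital LLC (R2): 78% × 19% = 14.82% of Talon Manufacturing Inc.
Chain via Silverbay Foods Inc. (R2): 14% × 52% = 7.28% of Talon Manufacturing Inc.
Direct interest in Talon Manufacturing Inc: 15%.
Aggregating (R3): 14.82% + 7.28% + 15% = 37.1%.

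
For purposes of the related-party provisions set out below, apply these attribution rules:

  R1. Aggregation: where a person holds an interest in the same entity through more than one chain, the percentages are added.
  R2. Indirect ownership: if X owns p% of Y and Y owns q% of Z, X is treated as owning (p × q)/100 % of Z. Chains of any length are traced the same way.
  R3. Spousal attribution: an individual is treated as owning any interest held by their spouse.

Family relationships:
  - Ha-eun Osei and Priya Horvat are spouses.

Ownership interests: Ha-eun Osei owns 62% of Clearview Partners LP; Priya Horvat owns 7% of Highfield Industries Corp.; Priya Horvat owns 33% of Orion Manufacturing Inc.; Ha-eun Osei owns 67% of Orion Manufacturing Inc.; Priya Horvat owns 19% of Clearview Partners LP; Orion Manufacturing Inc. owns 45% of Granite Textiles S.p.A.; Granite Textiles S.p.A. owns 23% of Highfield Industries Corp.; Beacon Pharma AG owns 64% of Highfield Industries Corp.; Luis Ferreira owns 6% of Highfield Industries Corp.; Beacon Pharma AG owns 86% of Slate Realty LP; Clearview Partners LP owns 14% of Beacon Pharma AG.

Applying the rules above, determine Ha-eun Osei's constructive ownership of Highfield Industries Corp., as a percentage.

24.6076%

By spousal attribution (R3), Ha-eun Osei is treated as also owning Priya Horvat's interest in Orion Manufacturing Inc, giving 67% + 33% = 100%.
By spousal attribution (R3), Ha-eun Osei is treated as also owning Priya Horvat's interest in Clearview Partners LP, giving 62% + 19% = 81%.
By spousal attribution (R3), Ha-eun Osei is treated as owning Priya Horvat's 7% interest in Highfield Industries Corp.
Chain via Orion Manufacturing Inc. → Granite Textiles S.p.A. (R2): 100% × 45% × 23% = 10.35% of Highfield Industries Corp.
Chain via Clearview Partners LP → Beacon Pharma AG (R2): 81% × 14% × 64% = 7.2576% of Highfield Industries Corp.
Direct interest in Highfield Industries Corp: 7%.
Aggregating (R1): 10.35% + 7.2576% + 7% = 24.6076%.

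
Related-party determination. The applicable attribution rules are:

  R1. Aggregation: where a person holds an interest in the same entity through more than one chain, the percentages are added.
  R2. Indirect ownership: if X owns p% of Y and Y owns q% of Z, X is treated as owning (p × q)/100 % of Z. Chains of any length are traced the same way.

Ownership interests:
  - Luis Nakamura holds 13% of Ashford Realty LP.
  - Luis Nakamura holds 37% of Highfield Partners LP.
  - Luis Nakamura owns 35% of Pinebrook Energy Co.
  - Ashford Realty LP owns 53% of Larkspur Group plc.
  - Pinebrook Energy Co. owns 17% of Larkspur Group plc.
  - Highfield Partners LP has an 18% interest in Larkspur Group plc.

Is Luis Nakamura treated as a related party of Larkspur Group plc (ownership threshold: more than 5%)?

Yes

Chain via Highfield Partners LP (R2): 37% × 18% = 6.66% of Larkspur Group plc.
Chain via Ashford Realty LP (R2): 13% × 53% = 6.89% of Larkspur Group plc.
Chain via Pinebrook Energy Co. (R2): 35% × 17% = 5.95% of Larkspur Group plc.
Aggregating (R1): 6.66% + 6.89% + 5.95% = 19.5%.
19.5% exceeds the 5% threshold, so Luis is a related party to Larkspur Group plc.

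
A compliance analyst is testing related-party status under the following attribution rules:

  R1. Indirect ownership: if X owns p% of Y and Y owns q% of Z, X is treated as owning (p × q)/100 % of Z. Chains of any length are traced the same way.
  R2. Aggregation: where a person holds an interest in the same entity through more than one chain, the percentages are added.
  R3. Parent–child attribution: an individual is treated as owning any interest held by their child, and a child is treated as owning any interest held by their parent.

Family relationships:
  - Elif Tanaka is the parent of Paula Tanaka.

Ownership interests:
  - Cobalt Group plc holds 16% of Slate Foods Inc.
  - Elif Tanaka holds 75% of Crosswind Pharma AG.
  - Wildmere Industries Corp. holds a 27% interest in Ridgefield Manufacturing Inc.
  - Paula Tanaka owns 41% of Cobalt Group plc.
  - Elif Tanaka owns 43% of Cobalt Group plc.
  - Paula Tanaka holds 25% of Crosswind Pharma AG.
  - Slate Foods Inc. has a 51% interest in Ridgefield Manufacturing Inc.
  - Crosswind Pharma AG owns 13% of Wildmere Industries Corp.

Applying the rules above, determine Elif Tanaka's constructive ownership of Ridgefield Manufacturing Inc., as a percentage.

By parent–child attribution (R3), Elif Tanaka is treated as also owning Paula Tanaka's interest in Crosswind Pharma AG, giving 75% + 25% = 100%.
By parent–child attribution (R3), Elif Tanaka is treated as also owning Paula Tanaka's interest in Cobalt Group plc, giving 43% + 41% = 84%.
Chain via Crosswind Pharma AG → Wildmere Industries Corp. (R1): 100% × 13% × 27% = 3.51% of Ridgefield Manufacturing Inc.
Chain via Cobalt Group plc → Slate Foods Inc. (R1): 84% × 16% × 51% = 6.8544% of Ridgefield Manufacturing Inc.
Aggregating (R2): 3.51% + 6.8544% = 10.3644%.

10.3644%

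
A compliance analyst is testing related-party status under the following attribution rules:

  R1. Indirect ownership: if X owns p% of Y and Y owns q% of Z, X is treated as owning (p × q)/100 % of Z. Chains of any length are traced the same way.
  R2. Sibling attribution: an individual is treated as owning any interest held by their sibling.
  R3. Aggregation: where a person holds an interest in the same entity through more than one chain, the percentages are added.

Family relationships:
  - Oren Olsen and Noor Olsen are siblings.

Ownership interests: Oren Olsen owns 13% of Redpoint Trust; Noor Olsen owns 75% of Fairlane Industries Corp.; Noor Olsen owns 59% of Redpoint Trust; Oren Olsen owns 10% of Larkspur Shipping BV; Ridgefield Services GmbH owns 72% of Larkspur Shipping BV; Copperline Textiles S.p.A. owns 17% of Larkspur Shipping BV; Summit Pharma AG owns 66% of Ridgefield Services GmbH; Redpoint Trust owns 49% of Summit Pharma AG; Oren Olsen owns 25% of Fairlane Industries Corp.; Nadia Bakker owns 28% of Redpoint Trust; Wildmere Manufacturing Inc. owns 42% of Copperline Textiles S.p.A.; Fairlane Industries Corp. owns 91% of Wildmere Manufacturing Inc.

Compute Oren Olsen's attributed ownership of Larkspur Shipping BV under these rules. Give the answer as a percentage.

By sibling attribution (R2), Oren Olsen is treated as also owning Noor Olsen's interest in Fairlane Industries Corp, giving 25% + 75% = 100%.
By sibling attribution (R2), Oren Olsen is treated as also owning Noor Olsen's interest in Redpoint Trust, giving 13% + 59% = 72%.
Chain via Fairlane Industries Corp. → Wildmere Manufacturing Inc. → Copperline Textiles S.p.A. (R1): 100% × 91% × 42% × 17% = 6.4974% of Larkspur Shipping BV.
Chain via Redpoint Trust → Summit Pharma AG → Ridgefield Services GmbH (R1): 72% × 49% × 66% × 72% = 16.765056% of Larkspur Shipping BV.
Direct interest in Larkspur Shipping BV: 10%.
Aggregating (R3): 6.4974% + 16.765056% + 10% = 33.262456%.

33.262456%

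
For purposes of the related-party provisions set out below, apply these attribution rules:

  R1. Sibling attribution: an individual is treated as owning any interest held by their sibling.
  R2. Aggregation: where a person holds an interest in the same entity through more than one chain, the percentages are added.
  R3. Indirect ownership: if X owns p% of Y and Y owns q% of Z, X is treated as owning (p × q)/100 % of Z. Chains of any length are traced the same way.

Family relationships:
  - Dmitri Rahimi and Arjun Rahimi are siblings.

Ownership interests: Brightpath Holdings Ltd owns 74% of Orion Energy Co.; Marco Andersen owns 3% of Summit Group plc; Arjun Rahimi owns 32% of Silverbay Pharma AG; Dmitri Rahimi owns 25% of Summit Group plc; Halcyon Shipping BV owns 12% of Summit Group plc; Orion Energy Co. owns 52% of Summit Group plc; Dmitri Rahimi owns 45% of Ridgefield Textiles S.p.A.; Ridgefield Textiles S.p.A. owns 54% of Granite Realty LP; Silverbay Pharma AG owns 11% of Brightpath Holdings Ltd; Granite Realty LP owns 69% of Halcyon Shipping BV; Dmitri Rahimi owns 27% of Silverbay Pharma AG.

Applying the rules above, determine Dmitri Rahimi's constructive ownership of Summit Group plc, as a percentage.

By sibling attribution (R1), Dmitri Rahimi is treated as also owning Arjun Rahimi's interest in Silverbay Pharma AG, giving 27% + 32% = 59%.
Chain via Ridgefield Textiles S.p.A. → Granite Realty LP → Halcyon Shipping BV (R3): 45% × 54% × 69% × 12% = 2.01204% of Summit Group plc.
Chain via Silverbay Pharma AG → Brightpath Holdings Ltd → Orion Energy Co. (R3): 59% × 11% × 74% × 52% = 2.497352% of Summit Group plc.
Direct interest in Summit Group plc: 25%.
Aggregating (R2): 2.01204% + 2.497352% + 25% = 29.509392%.

29.509392%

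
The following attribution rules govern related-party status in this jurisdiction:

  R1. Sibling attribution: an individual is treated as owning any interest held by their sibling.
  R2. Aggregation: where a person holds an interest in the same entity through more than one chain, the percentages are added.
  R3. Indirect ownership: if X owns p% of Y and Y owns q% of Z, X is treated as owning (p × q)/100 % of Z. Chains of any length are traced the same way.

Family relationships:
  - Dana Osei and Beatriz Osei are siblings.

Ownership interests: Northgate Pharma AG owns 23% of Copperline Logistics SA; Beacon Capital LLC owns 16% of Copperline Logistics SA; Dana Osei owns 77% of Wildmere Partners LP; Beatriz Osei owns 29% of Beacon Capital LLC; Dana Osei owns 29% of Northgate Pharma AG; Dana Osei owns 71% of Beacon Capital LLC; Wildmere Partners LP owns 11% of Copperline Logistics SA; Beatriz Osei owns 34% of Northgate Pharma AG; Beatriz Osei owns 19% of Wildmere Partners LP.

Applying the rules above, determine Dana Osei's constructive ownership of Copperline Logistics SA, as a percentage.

41.05%

By sibling attribution (R1), Dana Osei is treated as also owning Beatriz Osei's interest in Wildmere Partners LP, giving 77% + 19% = 96%.
By sibling attribution (R1), Dana Osei is treated as also owning Beatriz Osei's interest in Northgate Pharma AG, giving 29% + 34% = 63%.
By sibling attribution (R1), Dana Osei is treated as also owning Beatriz Osei's interest in Beacon Capital LLC, giving 71% + 29% = 100%.
Chain via Wildmere Partners LP (R3): 96% × 11% = 10.56% of Copperline Logistics SA.
Chain via Northgate Pharma AG (R3): 63% × 23% = 14.49% of Copperline Logistics SA.
Chain via Beacon Capital LLC (R3): 100% × 16% = 16% of Copperline Logistics SA.
Aggregating (R2): 10.56% + 14.49% + 16% = 41.05%.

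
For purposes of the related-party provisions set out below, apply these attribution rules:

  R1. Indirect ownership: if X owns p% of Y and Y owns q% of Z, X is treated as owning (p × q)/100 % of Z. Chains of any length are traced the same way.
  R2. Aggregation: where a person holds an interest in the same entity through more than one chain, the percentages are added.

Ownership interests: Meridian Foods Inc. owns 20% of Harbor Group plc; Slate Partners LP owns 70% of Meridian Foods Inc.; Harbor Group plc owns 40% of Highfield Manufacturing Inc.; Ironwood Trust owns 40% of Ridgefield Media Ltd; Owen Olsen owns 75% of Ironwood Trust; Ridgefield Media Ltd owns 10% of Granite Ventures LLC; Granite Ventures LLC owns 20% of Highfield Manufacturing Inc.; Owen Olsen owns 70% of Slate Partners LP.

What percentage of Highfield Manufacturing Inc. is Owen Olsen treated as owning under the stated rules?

4.52%

Chain via Ironwood Trust → Ridgefield Media Ltd → Granite Ventures LLC (R1): 75% × 40% × 10% × 20% = 0.6% of Highfield Manufacturing Inc.
Chain via Slate Partners LP → Meridian Foods Inc. → Harbor Group plc (R1): 70% × 70% × 20% × 40% = 3.92% of Highfield Manufacturing Inc.
Aggregating (R2): 0.6% + 3.92% = 4.52%.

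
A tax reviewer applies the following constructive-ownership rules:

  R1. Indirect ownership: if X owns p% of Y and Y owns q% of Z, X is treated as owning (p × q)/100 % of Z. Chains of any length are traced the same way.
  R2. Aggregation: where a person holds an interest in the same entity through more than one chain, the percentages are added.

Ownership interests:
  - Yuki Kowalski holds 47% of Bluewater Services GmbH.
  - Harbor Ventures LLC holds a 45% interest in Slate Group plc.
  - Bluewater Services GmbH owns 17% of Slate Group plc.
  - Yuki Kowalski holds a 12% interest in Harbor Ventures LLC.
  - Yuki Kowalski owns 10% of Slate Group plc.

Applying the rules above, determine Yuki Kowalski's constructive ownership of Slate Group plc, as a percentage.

Chain via Harbor Ventures LLC (R1): 12% × 45% = 5.4% of Slate Group plc.
Chain via Bluewater Services GmbH (R1): 47% × 17% = 7.99% of Slate Group plc.
Direct interest in Slate Group plc: 10%.
Aggregating (R2): 5.4% + 7.99% + 10% = 23.39%.

23.39%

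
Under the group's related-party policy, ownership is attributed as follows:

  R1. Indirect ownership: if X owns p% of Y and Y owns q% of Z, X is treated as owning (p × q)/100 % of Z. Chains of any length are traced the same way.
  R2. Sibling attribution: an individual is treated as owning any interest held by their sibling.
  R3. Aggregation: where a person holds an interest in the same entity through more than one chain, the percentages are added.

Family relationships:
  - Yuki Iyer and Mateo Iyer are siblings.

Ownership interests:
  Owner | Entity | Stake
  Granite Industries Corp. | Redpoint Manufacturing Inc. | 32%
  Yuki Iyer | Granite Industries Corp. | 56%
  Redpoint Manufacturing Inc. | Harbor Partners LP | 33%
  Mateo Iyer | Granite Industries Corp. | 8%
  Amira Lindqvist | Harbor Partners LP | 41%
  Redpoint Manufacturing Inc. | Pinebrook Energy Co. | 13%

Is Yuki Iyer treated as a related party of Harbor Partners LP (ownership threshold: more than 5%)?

Yes

By sibling attribution (R2), Yuki Iyer is treated as also owning Mateo Iyer's interest in Granite Industries Corp, giving 56% + 8% = 64%.
Chain via Granite Industries Corp. → Redpoint Manufacturing Inc. (R1): 64% × 32% × 33% = 6.7584% of Harbor Partners LP.
6.7584% exceeds the 5% threshold, so Yuki is a related party to Harbor Partners LP.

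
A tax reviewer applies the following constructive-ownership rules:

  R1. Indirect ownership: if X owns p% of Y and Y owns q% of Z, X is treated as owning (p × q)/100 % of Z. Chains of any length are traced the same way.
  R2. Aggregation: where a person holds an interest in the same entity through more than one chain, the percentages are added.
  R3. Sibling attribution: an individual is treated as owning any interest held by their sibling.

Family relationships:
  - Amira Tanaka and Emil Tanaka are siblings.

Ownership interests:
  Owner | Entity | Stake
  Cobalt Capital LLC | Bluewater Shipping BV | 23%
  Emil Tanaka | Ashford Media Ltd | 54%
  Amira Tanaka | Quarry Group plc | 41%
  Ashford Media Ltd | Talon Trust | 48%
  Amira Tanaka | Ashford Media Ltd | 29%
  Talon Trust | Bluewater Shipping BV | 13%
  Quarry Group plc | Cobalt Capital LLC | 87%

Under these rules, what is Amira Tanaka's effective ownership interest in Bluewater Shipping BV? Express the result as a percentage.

By sibling attribution (R3), Amira Tanaka is treated as also owning Emil Tanaka's interest in Ashford Media Ltd, giving 29% + 54% = 83%.
Chain via Quarry Group plc → Cobalt Capital LLC (R1): 41% × 87% × 23% = 8.2041% of Bluewater Shipping BV.
Chain via Ashford Media Ltd → Talon Trust (R1): 83% × 48% × 13% = 5.1792% of Bluewater Shipping BV.
Aggregating (R2): 8.2041% + 5.1792% = 13.3833%.

13.3833%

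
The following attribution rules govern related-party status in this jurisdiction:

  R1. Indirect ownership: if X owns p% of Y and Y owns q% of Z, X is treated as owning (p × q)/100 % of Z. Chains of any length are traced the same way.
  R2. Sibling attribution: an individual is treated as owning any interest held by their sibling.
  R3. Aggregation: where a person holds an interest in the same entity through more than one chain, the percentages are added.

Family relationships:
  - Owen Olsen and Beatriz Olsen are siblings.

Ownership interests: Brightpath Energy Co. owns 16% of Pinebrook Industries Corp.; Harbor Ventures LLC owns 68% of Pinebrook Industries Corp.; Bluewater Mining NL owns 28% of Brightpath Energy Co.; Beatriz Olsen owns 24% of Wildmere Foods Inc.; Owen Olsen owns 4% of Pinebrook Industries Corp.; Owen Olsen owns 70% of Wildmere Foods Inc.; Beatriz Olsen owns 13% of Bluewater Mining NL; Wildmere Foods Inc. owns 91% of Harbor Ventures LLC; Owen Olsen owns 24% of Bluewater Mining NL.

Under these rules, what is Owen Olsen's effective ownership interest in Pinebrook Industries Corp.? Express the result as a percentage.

63.8248%

By sibling attribution (R2), Owen Olsen is treated as also owning Beatriz Olsen's interest in Bluewater Mining NL, giving 24% + 13% = 37%.
By sibling attribution (R2), Owen Olsen is treated as also owning Beatriz Olsen's interest in Wildmere Foods Inc, giving 70% + 24% = 94%.
Chain via Bluewater Mining NL → Brightpath Energy Co. (R1): 37% × 28% × 16% = 1.6576% of Pinebrook Industries Corp.
Chain via Wildmere Foods Inc. → Harbor Ventures LLC (R1): 94% × 91% × 68% = 58.1672% of Pinebrook Industries Corp.
Direct interest in Pinebrook Industries Corp: 4%.
Aggregating (R3): 1.6576% + 58.1672% + 4% = 63.8248%.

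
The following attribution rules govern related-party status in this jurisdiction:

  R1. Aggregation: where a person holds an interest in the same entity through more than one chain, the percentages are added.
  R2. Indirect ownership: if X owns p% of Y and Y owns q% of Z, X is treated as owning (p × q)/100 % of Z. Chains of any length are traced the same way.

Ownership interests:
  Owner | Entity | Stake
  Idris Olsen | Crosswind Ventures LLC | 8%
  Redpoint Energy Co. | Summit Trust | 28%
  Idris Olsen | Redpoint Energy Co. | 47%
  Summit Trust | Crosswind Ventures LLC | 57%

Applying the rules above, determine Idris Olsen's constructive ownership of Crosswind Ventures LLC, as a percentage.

15.5012%

Chain via Redpoint Energy Co. → Summit Trust (R2): 47% × 28% × 57% = 7.5012% of Crosswind Ventures LLC.
Direct interest in Crosswind Ventures LLC: 8%.
Aggregating (R1): 7.5012% + 8% = 15.5012%.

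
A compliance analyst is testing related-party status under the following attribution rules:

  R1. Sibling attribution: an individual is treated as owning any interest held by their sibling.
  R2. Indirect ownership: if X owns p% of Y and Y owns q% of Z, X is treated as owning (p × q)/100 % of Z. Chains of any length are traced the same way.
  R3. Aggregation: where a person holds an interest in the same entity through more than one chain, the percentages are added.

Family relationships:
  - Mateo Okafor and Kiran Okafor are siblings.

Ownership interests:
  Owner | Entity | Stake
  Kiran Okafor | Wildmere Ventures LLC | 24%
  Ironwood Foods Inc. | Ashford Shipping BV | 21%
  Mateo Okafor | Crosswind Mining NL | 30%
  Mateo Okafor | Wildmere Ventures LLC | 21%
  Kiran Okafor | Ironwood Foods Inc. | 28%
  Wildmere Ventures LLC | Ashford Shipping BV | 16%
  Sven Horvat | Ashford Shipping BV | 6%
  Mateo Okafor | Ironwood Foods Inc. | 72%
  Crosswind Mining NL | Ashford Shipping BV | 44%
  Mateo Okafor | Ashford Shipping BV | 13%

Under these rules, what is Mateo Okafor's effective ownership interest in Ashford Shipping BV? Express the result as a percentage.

By sibling attribution (R1), Mateo Okafor is treated as also owning Kiran Okafor's interest in Wildmere Ventures LLC, giving 21% + 24% = 45%.
By sibling attribution (R1), Mateo Okafor is treated as also owning Kiran Okafor's interest in Ironwood Foods Inc, giving 72% + 28% = 100%.
Chain via Wildmere Ventures LLC (R2): 45% × 16% = 7.2% of Ashford Shipping BV.
Chain via Ironwood Foods Inc. (R2): 100% × 21% = 21% of Ashford Shipping BV.
Chain via Crosswind Mining NL (R2): 30% × 44% = 13.2% of Ashford Shipping BV.
Direct interest in Ashford Shipping BV: 13%.
Aggregating (R3): 7.2% + 21% + 13.2% + 13% = 54.4%.

54.4%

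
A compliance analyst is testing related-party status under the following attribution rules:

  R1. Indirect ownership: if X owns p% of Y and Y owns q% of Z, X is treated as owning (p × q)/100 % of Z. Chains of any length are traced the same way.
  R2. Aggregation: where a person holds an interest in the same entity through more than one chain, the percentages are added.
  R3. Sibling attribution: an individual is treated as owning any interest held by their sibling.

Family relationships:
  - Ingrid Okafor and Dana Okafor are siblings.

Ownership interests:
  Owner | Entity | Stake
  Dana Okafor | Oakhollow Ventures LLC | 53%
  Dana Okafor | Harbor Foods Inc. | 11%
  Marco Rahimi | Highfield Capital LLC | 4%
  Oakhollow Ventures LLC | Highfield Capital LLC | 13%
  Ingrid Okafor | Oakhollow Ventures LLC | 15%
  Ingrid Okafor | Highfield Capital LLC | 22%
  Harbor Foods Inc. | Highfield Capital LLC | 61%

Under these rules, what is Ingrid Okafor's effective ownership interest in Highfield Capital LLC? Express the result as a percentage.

By sibling attribution (R3), Ingrid Okafor is treated as also owning Dana Okafor's interest in Oakhollow Ventures LLC, giving 15% + 53% = 68%.
By sibling attribution (R3), Ingrid Okafor is treated as owning Dana Okafor's 11% interest in Harbor Foods Inc.
Chain via Oakhollow Ventures LLC (R1): 68% × 13% = 8.84% of Highfield Capital LLC.
Direct interest in Highfield Capital LLC: 22%.
Chain via Harbor Foods Inc. (R1): 11% × 61% = 6.71% of Highfield Capital LLC.
Aggregating (R2): 8.84% + 22% + 6.71% = 37.55%.

37.55%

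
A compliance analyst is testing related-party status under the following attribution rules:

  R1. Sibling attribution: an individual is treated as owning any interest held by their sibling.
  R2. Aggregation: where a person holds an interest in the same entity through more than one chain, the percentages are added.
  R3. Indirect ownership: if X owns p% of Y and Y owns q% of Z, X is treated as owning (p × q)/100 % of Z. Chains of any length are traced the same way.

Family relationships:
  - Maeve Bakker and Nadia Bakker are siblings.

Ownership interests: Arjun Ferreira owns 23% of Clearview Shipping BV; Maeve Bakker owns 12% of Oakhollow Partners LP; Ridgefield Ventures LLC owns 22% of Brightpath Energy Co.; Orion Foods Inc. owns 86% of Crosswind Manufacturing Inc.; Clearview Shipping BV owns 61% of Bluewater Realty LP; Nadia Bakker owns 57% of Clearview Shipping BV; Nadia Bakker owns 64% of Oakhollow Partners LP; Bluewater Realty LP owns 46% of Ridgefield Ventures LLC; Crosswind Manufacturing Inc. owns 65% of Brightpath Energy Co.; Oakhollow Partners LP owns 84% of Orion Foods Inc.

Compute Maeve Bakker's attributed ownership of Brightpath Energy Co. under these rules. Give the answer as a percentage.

By sibling attribution (R1), Maeve Bakker is treated as also owning Nadia Bakker's interest in Oakhollow Partners LP, giving 12% + 64% = 76%.
By sibling attribution (R1), Maeve Bakker is treated as owning Nadia Bakker's 57% interest in Clearview Shipping BV.
Chain via Oakhollow Partners LP → Orion Foods Inc. → Crosswind Manufacturing Inc. (R3): 76% × 84% × 86% × 65% = 35.68656% of Brightpath Energy Co.
Chain via Clearview Shipping BV → Bluewater Realty LP → Ridgefield Ventures LLC (R3): 57% × 61% × 46% × 22% = 3.518724% of Brightpath Energy Co.
Aggregating (R2): 35.68656% + 3.518724% = 39.205284%.

39.205284%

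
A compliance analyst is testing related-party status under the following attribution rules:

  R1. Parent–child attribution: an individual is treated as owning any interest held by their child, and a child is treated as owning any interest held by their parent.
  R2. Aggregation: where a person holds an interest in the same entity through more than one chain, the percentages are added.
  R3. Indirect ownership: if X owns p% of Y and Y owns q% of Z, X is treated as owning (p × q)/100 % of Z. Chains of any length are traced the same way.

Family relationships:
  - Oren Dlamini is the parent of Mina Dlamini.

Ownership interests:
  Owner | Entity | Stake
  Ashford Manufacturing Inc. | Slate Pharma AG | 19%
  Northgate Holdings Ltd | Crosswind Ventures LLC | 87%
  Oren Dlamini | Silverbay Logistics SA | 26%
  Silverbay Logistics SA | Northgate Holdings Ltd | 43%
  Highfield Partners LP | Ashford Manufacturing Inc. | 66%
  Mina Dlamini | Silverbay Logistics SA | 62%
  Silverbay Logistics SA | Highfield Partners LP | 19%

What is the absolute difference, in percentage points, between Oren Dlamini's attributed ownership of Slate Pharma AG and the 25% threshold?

22.903312

By parent–child attribution (R1), Oren Dlamini is treated as also owning Mina Dlamini's interest in Silverbay Logistics SA, giving 26% + 62% = 88%.
Chain via Silverbay Logistics SA → Highfield Partners LP → Ashford Manufacturing Inc. (R3): 88% × 19% × 66% × 19% = 2.096688% of Slate Pharma AG.
2.096688% falls short of the 25% threshold by 22.903312 percentage points.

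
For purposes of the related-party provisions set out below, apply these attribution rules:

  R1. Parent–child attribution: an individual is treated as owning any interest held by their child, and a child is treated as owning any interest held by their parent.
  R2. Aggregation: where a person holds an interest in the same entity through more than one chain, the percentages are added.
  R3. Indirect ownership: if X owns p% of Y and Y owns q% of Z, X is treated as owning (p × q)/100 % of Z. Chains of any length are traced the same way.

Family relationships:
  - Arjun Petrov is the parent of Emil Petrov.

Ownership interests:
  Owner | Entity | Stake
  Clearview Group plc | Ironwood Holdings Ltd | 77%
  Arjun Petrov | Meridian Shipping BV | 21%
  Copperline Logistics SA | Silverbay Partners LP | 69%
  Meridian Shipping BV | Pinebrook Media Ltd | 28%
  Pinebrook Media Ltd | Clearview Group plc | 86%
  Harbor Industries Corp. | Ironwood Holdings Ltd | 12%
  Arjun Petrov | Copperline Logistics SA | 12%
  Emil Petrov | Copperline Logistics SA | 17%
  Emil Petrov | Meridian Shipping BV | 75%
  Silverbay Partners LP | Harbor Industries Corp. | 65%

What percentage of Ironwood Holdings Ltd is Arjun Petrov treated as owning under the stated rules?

By parent–child attribution (R1), Arjun Petrov is treated as also owning Emil Petrov's interest in Meridian Shipping BV, giving 21% + 75% = 96%.
By parent–child attribution (R1), Arjun Petrov is treated as also owning Emil Petrov's interest in Copperline Logistics SA, giving 12% + 17% = 29%.
Chain via Meridian Shipping BV → Pinebrook Media Ltd → Clearview Group plc (R3): 96% × 28% × 86% × 77% = 17.799936% of Ironwood Holdings Ltd.
Chain via Copperline Logistics SA → Silverbay Partners LP → Harbor Industries Corp. (R3): 29% × 69% × 65% × 12% = 1.56078% of Ironwood Holdings Ltd.
Aggregating (R2): 17.799936% + 1.56078% = 19.360716%.

19.360716%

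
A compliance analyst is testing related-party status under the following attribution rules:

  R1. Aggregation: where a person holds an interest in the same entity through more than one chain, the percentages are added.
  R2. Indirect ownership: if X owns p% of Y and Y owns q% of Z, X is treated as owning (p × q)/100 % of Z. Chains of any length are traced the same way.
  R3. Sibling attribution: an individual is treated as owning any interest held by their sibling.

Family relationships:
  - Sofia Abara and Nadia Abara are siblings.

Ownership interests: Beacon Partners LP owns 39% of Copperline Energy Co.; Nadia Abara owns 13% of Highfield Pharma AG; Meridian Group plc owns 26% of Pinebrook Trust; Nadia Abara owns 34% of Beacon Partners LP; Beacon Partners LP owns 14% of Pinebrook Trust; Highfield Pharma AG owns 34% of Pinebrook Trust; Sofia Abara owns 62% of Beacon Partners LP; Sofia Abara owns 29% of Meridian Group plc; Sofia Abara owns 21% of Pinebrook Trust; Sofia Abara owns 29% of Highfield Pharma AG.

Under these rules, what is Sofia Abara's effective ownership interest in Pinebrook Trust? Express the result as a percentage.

56.26%

By sibling attribution (R3), Sofia Abara is treated as also owning Nadia Abara's interest in Beacon Partners LP, giving 62% + 34% = 96%.
By sibling attribution (R3), Sofia Abara is treated as also owning Nadia Abara's interest in Highfield Pharma AG, giving 29% + 13% = 42%.
Chain via Beacon Partners LP (R2): 96% × 14% = 13.44% of Pinebrook Trust.
Chain via Meridian Group plc (R2): 29% × 26% = 7.54% of Pinebrook Trust.
Chain via Highfield Pharma AG (R2): 42% × 34% = 14.28% of Pinebrook Trust.
Direct interest in Pinebrook Trust: 21%.
Aggregating (R1): 13.44% + 7.54% + 14.28% + 21% = 56.26%.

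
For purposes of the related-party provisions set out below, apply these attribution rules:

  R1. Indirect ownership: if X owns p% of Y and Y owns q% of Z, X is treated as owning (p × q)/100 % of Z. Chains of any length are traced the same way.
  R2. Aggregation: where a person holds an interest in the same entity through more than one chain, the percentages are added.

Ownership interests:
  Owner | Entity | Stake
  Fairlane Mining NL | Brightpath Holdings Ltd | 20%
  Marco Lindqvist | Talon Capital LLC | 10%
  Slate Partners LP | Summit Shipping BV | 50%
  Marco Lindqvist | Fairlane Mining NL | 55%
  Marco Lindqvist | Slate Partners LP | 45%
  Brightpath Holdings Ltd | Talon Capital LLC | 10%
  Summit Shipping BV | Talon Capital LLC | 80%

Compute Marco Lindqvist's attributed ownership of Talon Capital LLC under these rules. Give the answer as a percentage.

Chain via Fairlane Mining NL → Brightpath Holdings Ltd (R1): 55% × 20% × 10% = 1.1% of Talon Capital LLC.
Chain via Slate Partners LP → Summit Shipping BV (R1): 45% × 50% × 80% = 18% of Talon Capital LLC.
Direct interest in Talon Capital LLC: 10%.
Aggregating (R2): 1.1% + 18% + 10% = 29.1%.

29.1%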